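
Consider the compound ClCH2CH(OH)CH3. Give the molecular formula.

C3H7ClO

Atom tally by fragment:
  ClCH2 → C:1 H:2 Cl:1
  CH(OH) → C:1 H:2 O:1
  CH3 → C:1 H:3
Element totals:
  C: 3
  H: 7
  Cl: 1
  O: 1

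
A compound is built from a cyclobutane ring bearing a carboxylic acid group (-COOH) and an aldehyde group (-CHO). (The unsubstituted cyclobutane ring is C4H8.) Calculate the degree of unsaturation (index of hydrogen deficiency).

3

Atom tally by fragment:
  cyclobutane ring core → C:4 H:8
  (− 2 ring H displaced by substituents)
  + COOH → C:1 H:1 O:2
  + CHO → C:1 H:1 O:1
Element totals:
  C: 6
  H: 8
  O: 3
Molecular formula: C6H8O3.
DoU = (2C + 2 + N − H − X) / 2 = (2·6 + 2 + 0 − 8 − 0) / 2 = 3.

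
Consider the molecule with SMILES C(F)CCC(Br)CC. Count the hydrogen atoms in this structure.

Atom tally by fragment:
  FCH2 → C:1 H:2 F:1
  CH2 → C:1 H:2
  CH2 → C:1 H:2
  CH(Br) → C:1 H:1 Br:1
  CH2 → C:1 H:2
  CH3 → C:1 H:3
Element totals:
  C: 6
  H: 12
  Br: 1
  F: 1

12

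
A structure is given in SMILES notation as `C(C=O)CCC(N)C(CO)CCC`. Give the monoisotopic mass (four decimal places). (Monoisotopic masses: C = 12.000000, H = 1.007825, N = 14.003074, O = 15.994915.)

187.1572

Atom tally by fragment:
  OHCCH2 → C:2 H:3 O:1
  CH2 → C:1 H:2
  CH2 → C:1 H:2
  CH(NH2) → C:1 H:3 N:1
  CH(CH2OH) → C:2 H:4 O:1
  CH2 → C:1 H:2
  CH2 → C:1 H:2
  CH3 → C:1 H:3
Element totals:
  C: 10
  H: 21
  N: 1
  O: 2
Molecular formula: C10H21NO2.
  M = 10(12.0) + 21(1.007825) + 14.003074 + 2(15.994915)
    = 120.000000 + 21.164325 + 14.003074 + 31.989830 = 187.157229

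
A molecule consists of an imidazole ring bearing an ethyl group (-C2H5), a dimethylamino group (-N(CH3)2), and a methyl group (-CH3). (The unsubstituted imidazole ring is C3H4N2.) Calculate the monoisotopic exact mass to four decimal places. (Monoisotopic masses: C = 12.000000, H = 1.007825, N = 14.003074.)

153.1266

Atom tally by fragment:
  imidazole ring core → C:3 H:4 N:2
  (− 3 ring H displaced by substituents)
  + C2H5 → C:2 H:5
  + N(CH3)2 → N:1 C:2 H:6
  + CH3 → C:1 H:3
Element totals:
  C: 8
  H: 15
  N: 3
Molecular formula: C8H15N3.
  M = 8(12.0) + 15(1.007825) + 3(14.003074)
    = 96.000000 + 15.117375 + 42.009222 = 153.126597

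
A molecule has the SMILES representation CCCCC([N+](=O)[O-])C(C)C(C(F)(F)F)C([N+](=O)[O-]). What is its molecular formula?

Atom tally by fragment:
  CH3 → C:1 H:3
  CH2 → C:1 H:2
  CH2 → C:1 H:2
  CH2 → C:1 H:2
  CH(NO2) → C:1 H:1 N:1 O:2
  CH(CH3) → C:2 H:4
  CH(CF3) → C:2 H:1 F:3
  CH2NO2 → C:1 H:2 N:1 O:2
Element totals:
  C: 10
  H: 17
  F: 3
  N: 2
  O: 4

C10H17F3N2O4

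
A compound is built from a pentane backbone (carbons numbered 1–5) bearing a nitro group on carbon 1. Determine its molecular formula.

Atom tally by fragment:
  O2NCH2 → C:1 H:2 N:1 O:2
  CH2 → C:1 H:2
  CH2 → C:1 H:2
  CH2 → C:1 H:2
  CH3 → C:1 H:3
Element totals:
  C: 5
  H: 11
  N: 1
  O: 2

C5H11NO2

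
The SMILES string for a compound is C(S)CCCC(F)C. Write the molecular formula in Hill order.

Atom tally by fragment:
  HSCH2 → C:1 H:3 S:1
  CH2 → C:1 H:2
  CH2 → C:1 H:2
  CH2 → C:1 H:2
  CH(F) → C:1 H:1 F:1
  CH3 → C:1 H:3
Element totals:
  C: 6
  H: 13
  F: 1
  S: 1

C6H13FS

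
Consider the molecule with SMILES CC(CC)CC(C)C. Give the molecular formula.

C8H18

Atom tally by fragment:
  CH3 → C:1 H:3
  CH(C2H5) → C:3 H:6
  CH2 → C:1 H:2
  CH(CH3) → C:2 H:4
  CH3 → C:1 H:3
Element totals:
  C: 8
  H: 18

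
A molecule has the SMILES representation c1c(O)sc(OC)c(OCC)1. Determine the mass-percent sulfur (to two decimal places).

18.40%

Atom tally by fragment:
  thiophene ring core → C:4 H:4 S:1
  (− 3 ring H displaced by substituents)
  + OH → O:1 H:1
  + OCH3 → C:1 H:3 O:1
  + OC2H5 → C:2 H:5 O:1
Element totals:
  C: 7
  H: 10
  O: 3
  S: 1
Molecular formula: C7H10O3S.
Molar mass = 174.214 g/mol.
Mass from S: 1 × 32.06 = 32.060 g/mol.
%S = 32.060 / 174.214 × 100 = 18.40%.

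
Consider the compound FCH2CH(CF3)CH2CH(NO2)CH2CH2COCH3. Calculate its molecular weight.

259.20 g/mol

Atom tally by fragment:
  FCH2 → C:1 H:2 F:1
  CH(CF3) → C:2 H:1 F:3
  CH2 → C:1 H:2
  CH(NO2) → C:1 H:1 N:1 O:2
  CH2 → C:1 H:2
  CH2COCH3 → C:3 H:5 O:1
Element totals:
  C: 9
  H: 13
  F: 4
  N: 1
  O: 3
Molecular formula: C9H13F4NO3.
  M = 9(12.011) + 13(1.008) + 4(18.998) + 14.007 + 3(15.999)
    = 108.099 + 13.104 + 75.992 + 14.007 + 47.997 = 259.199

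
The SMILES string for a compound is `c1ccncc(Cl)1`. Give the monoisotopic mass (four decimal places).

113.0032

Atom tally by fragment:
  pyridine ring core → C:5 H:5 N:1
  (− 1 ring H displaced by substituents)
  + Cl → Cl:1
Element totals:
  C: 5
  H: 4
  Cl: 1
  N: 1
Molecular formula: C5H4ClN.
  M = 5(12.0) + 4(1.007825) + 34.968853 + 14.003074
    = 60.000000 + 4.031300 + 34.968853 + 14.003074 = 113.003227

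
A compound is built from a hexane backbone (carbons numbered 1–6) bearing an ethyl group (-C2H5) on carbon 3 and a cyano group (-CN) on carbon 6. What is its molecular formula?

C9H17N

Atom tally by fragment:
  CH3 → C:1 H:3
  CH2 → C:1 H:2
  CH(C2H5) → C:3 H:6
  CH2 → C:1 H:2
  CH2 → C:1 H:2
  CH2CN → C:2 H:2 N:1
Element totals:
  C: 9
  H: 17
  N: 1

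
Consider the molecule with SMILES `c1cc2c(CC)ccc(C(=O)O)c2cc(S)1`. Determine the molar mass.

232.30 g/mol

Atom tally by fragment:
  naphthalene ring system core → C:10 H:8
  (− 3 ring H displaced by substituents)
  + C2H5 → C:2 H:5
  + COOH → C:1 H:1 O:2
  + SH → S:1 H:1
Element totals:
  C: 13
  H: 12
  O: 2
  S: 1
Molecular formula: C13H12O2S.
  M = 13(12.011) + 12(1.008) + 2(15.999) + 32.06
    = 156.143 + 12.096 + 31.998 + 32.060 = 232.297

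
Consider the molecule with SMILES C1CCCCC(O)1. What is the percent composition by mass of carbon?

Atom tally by fragment:
  cyclohexane ring core → C:6 H:12
  (− 1 ring H displaced by substituents)
  + OH → O:1 H:1
Element totals:
  C: 6
  H: 12
  O: 1
Molecular formula: C6H12O.
Molar mass = 100.161 g/mol.
Mass from C: 6 × 12.011 = 72.066 g/mol.
%C = 72.066 / 100.161 × 100 = 71.95%.

71.95%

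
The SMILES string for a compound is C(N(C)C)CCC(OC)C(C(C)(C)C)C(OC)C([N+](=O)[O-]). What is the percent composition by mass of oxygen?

21.02%

Atom tally by fragment:
  (CH3)2NCH2 → C:3 H:8 N:1
  CH2 → C:1 H:2
  CH2 → C:1 H:2
  CH(OCH3) → C:2 H:4 O:1
  CH(C(CH3)3) → C:5 H:10
  CH(OCH3) → C:2 H:4 O:1
  CH2NO2 → C:1 H:2 N:1 O:2
Element totals:
  C: 15
  H: 32
  N: 2
  O: 4
Molecular formula: C15H32N2O4.
Molar mass = 304.431 g/mol.
Mass from O: 4 × 15.999 = 63.996 g/mol.
%O = 63.996 / 304.431 × 100 = 21.02%.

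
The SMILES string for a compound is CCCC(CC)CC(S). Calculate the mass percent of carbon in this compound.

Atom tally by fragment:
  CH3 → C:1 H:3
  CH2 → C:1 H:2
  CH2 → C:1 H:2
  CH(C2H5) → C:3 H:6
  CH2 → C:1 H:2
  CH2SH → C:1 H:3 S:1
Element totals:
  C: 8
  H: 18
  S: 1
Molecular formula: C8H18S.
Molar mass = 146.292 g/mol.
Mass from C: 8 × 12.011 = 96.088 g/mol.
%C = 96.088 / 146.292 × 100 = 65.68%.

65.68%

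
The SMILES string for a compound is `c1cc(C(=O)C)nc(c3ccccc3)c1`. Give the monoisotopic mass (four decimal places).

Atom tally by fragment:
  pyridine ring core → C:5 H:5 N:1
  (− 2 ring H displaced by substituents)
  + COCH3 → C:2 H:3 O:1
  + C6H5 → C:6 H:5
Element totals:
  C: 13
  H: 11
  N: 1
  O: 1
Molecular formula: C13H11NO.
  M = 13(12.0) + 11(1.007825) + 14.003074 + 15.994915
    = 156.000000 + 11.086075 + 14.003074 + 15.994915 = 197.084064

197.0841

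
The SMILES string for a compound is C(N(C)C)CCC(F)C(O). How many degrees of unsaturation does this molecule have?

0

Atom tally by fragment:
  (CH3)2NCH2 → C:3 H:8 N:1
  CH2 → C:1 H:2
  CH2 → C:1 H:2
  CH(F) → C:1 H:1 F:1
  CH2OH → C:1 H:3 O:1
Element totals:
  C: 7
  H: 16
  F: 1
  N: 1
  O: 1
Molecular formula: C7H16FNO.
DoU = (2C + 2 + N − H − X) / 2 = (2·7 + 2 + 1 − 16 − 1) / 2 = 0.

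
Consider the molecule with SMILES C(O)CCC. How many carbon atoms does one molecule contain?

Atom tally by fragment:
  HOCH2 → C:1 H:3 O:1
  CH2 → C:1 H:2
  CH2 → C:1 H:2
  CH3 → C:1 H:3
Element totals:
  C: 4
  H: 10
  O: 1

4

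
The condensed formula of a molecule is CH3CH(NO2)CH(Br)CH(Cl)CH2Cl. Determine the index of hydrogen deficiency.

Element totals:
  C: 5
  H: 8
  Br: 1
  Cl: 2
  N: 1
  O: 2
Molecular formula: C5H8BrCl2NO2.
DoU = (2C + 2 + N − H − X) / 2 = (2·5 + 2 + 1 − 8 − 3) / 2 = 1.

1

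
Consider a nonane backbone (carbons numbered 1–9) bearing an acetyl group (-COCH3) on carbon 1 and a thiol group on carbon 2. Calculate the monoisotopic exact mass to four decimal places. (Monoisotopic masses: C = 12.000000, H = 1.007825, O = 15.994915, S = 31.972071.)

202.1391

Atom tally by fragment:
  CH3COCH2 → C:3 H:5 O:1
  CH(SH) → C:1 H:2 S:1
  CH2 → C:1 H:2
  CH2 → C:1 H:2
  CH2 → C:1 H:2
  CH2 → C:1 H:2
  CH2 → C:1 H:2
  CH2 → C:1 H:2
  CH3 → C:1 H:3
Element totals:
  C: 11
  H: 22
  O: 1
  S: 1
Molecular formula: C11H22OS.
  M = 11(12.0) + 22(1.007825) + 15.994915 + 31.972071
    = 132.000000 + 22.172150 + 15.994915 + 31.972071 = 202.139136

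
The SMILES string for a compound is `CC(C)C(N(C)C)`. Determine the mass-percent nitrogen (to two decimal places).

Atom tally by fragment:
  CH3 → C:1 H:3
  CH(CH3) → C:2 H:4
  CH2N(CH3)2 → C:3 H:8 N:1
Element totals:
  C: 6
  H: 15
  N: 1
Molecular formula: C6H15N.
Molar mass = 101.193 g/mol.
Mass from N: 1 × 14.007 = 14.007 g/mol.
%N = 14.007 / 101.193 × 100 = 13.84%.

13.84%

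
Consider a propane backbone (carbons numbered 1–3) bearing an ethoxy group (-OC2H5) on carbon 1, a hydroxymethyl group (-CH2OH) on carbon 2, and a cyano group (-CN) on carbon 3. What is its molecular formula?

Atom tally by fragment:
  C2H5OCH2 → C:3 H:7 O:1
  CH(CH2OH) → C:2 H:4 O:1
  CH2CN → C:2 H:2 N:1
Element totals:
  C: 7
  H: 13
  N: 1
  O: 2

C7H13NO2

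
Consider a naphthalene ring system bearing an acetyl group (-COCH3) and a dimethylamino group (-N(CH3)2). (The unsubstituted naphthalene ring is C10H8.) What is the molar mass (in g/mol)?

Atom tally by fragment:
  naphthalene ring system core → C:10 H:8
  (− 2 ring H displaced by substituents)
  + COCH3 → C:2 H:3 O:1
  + N(CH3)2 → N:1 C:2 H:6
Element totals:
  C: 14
  H: 15
  N: 1
  O: 1
Molecular formula: C14H15NO.
  M = 14(12.011) + 15(1.008) + 14.007 + 15.999
    = 168.154 + 15.120 + 14.007 + 15.999 = 213.280

213.28 g/mol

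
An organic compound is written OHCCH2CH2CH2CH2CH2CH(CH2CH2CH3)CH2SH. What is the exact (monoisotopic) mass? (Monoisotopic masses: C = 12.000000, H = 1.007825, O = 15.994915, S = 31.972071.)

202.1391

Atom tally by fragment:
  OHCCH2 → C:2 H:3 O:1
  CH2 → C:1 H:2
  CH2 → C:1 H:2
  CH2 → C:1 H:2
  CH2 → C:1 H:2
  CH(CH2CH2CH3) → C:4 H:8
  CH2SH → C:1 H:3 S:1
Element totals:
  C: 11
  H: 22
  O: 1
  S: 1
Molecular formula: C11H22OS.
  M = 11(12.0) + 22(1.007825) + 15.994915 + 31.972071
    = 132.000000 + 22.172150 + 15.994915 + 31.972071 = 202.139136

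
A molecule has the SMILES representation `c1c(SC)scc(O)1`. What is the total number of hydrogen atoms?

6

Atom tally by fragment:
  thiophene ring core → C:4 H:4 S:1
  (− 2 ring H displaced by substituents)
  + SCH3 → C:1 H:3 S:1
  + OH → O:1 H:1
Element totals:
  C: 5
  H: 6
  O: 1
  S: 2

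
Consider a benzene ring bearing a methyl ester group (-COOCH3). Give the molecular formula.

C8H8O2

Atom tally by fragment:
  benzene ring core → C:6 H:6
  (− 1 ring H displaced by substituents)
  + COOCH3 → C:2 H:3 O:2
Element totals:
  C: 8
  H: 8
  O: 2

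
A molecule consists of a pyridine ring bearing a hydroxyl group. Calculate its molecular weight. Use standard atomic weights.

Atom tally by fragment:
  pyridine ring core → C:5 H:5 N:1
  (− 1 ring H displaced by substituents)
  + OH → O:1 H:1
Element totals:
  C: 5
  H: 5
  N: 1
  O: 1
Molecular formula: C5H5NO.
  M = 5(12.011) + 5(1.008) + 14.007 + 15.999
    = 60.055 + 5.040 + 14.007 + 15.999 = 95.101

95.10 g/mol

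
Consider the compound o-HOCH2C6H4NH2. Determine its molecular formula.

C7H9NO

Atom tally by fragment:
  benzene ring core → C:6 H:6
  (− 2 ring H displaced by substituents)
  + CH2OH → C:1 H:3 O:1
  + NH2 → N:1 H:2
Element totals:
  C: 7
  H: 9
  N: 1
  O: 1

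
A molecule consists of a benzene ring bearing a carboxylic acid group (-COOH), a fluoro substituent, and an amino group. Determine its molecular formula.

Atom tally by fragment:
  benzene ring core → C:6 H:6
  (− 3 ring H displaced by substituents)
  + COOH → C:1 H:1 O:2
  + F → F:1
  + NH2 → N:1 H:2
Element totals:
  C: 7
  H: 6
  F: 1
  N: 1
  O: 2

C7H6FNO2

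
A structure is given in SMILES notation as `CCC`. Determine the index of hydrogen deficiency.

0

Atom tally by fragment:
  CH3 → C:1 H:3
  CH2 → C:1 H:2
  CH3 → C:1 H:3
Element totals:
  C: 3
  H: 8
Molecular formula: C3H8.
DoU = (2C + 2 + N − H − X) / 2 = (2·3 + 2 + 0 − 8 − 0) / 2 = 0.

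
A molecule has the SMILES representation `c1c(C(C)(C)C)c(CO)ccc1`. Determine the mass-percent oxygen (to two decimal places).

Atom tally by fragment:
  benzene ring core → C:6 H:6
  (− 2 ring H displaced by substituents)
  + C(CH3)3 → C:4 H:9
  + CH2OH → C:1 H:3 O:1
Element totals:
  C: 11
  H: 16
  O: 1
Molecular formula: C11H16O.
Molar mass = 164.248 g/mol.
Mass from O: 1 × 15.999 = 15.999 g/mol.
%O = 15.999 / 164.248 × 100 = 9.74%.

9.74%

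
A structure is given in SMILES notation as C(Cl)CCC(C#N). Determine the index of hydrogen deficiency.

2

Atom tally by fragment:
  ClCH2 → C:1 H:2 Cl:1
  CH2 → C:1 H:2
  CH2 → C:1 H:2
  CH2CN → C:2 H:2 N:1
Element totals:
  C: 5
  H: 8
  Cl: 1
  N: 1
Molecular formula: C5H8ClN.
DoU = (2C + 2 + N − H − X) / 2 = (2·5 + 2 + 1 − 8 − 1) / 2 = 2.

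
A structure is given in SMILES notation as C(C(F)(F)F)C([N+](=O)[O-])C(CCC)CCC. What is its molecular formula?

C10H18F3NO2

Atom tally by fragment:
  F3CCH2 → C:2 H:2 F:3
  CH(NO2) → C:1 H:1 N:1 O:2
  CH(CH2CH2CH3) → C:4 H:8
  CH2 → C:1 H:2
  CH2 → C:1 H:2
  CH3 → C:1 H:3
Element totals:
  C: 10
  H: 18
  F: 3
  N: 1
  O: 2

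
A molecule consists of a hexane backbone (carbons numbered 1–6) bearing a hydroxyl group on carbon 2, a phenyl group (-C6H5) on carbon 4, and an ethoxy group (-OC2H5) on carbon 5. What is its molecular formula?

C14H22O2

Atom tally by fragment:
  CH3 → C:1 H:3
  CH(OH) → C:1 H:2 O:1
  CH2 → C:1 H:2
  CH(C6H5) → C:7 H:6
  CH(OC2H5) → C:3 H:6 O:1
  CH3 → C:1 H:3
Element totals:
  C: 14
  H: 22
  O: 2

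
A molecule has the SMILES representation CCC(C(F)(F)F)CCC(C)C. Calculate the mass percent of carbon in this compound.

Atom tally by fragment:
  CH3 → C:1 H:3
  CH2 → C:1 H:2
  CH(CF3) → C:2 H:1 F:3
  CH2 → C:1 H:2
  CH2 → C:1 H:2
  CH(CH3) → C:2 H:4
  CH3 → C:1 H:3
Element totals:
  C: 9
  H: 17
  F: 3
Molecular formula: C9H17F3.
Molar mass = 182.229 g/mol.
Mass from C: 9 × 12.011 = 108.099 g/mol.
%C = 108.099 / 182.229 × 100 = 59.32%.

59.32%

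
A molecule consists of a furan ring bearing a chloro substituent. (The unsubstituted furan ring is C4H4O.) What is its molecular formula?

Atom tally by fragment:
  furan ring core → C:4 H:4 O:1
  (− 1 ring H displaced by substituents)
  + Cl → Cl:1
Element totals:
  C: 4
  H: 3
  Cl: 1
  O: 1

C4H3ClO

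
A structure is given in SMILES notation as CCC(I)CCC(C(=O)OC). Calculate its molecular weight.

270.11 g/mol

Atom tally by fragment:
  CH3 → C:1 H:3
  CH2 → C:1 H:2
  CH(I) → C:1 H:1 I:1
  CH2 → C:1 H:2
  CH2 → C:1 H:2
  CH2COOCH3 → C:3 H:5 O:2
Element totals:
  C: 8
  H: 15
  I: 1
  O: 2
Molecular formula: C8H15IO2.
  M = 8(12.011) + 15(1.008) + 126.904 + 2(15.999)
    = 96.088 + 15.120 + 126.904 + 31.998 = 270.110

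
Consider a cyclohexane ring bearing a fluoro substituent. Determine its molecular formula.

C6H11F

Atom tally by fragment:
  cyclohexane ring core → C:6 H:12
  (− 1 ring H displaced by substituents)
  + F → F:1
Element totals:
  C: 6
  H: 11
  F: 1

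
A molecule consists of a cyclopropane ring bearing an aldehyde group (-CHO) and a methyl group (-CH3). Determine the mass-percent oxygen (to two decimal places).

Atom tally by fragment:
  cyclopropane ring core → C:3 H:6
  (− 2 ring H displaced by substituents)
  + CHO → C:1 H:1 O:1
  + CH3 → C:1 H:3
Element totals:
  C: 5
  H: 8
  O: 1
Molecular formula: C5H8O.
Molar mass = 84.118 g/mol.
Mass from O: 1 × 15.999 = 15.999 g/mol.
%O = 15.999 / 84.118 × 100 = 19.02%.

19.02%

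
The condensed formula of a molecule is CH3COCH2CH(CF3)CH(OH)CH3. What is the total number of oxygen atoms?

Atom tally by fragment:
  CH3COCH2 → C:3 H:5 O:1
  CH(CF3) → C:2 H:1 F:3
  CH(OH) → C:1 H:2 O:1
  CH3 → C:1 H:3
Element totals:
  C: 7
  H: 11
  F: 3
  O: 2

2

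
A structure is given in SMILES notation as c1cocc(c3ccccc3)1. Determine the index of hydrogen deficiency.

7

Atom tally by fragment:
  furan ring core → C:4 H:4 O:1
  (− 1 ring H displaced by substituents)
  + C6H5 → C:6 H:5
Element totals:
  C: 10
  H: 8
  O: 1
Molecular formula: C10H8O.
DoU = (2C + 2 + N − H − X) / 2 = (2·10 + 2 + 0 − 8 − 0) / 2 = 7.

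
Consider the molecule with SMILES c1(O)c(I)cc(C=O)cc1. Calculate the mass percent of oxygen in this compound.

12.90%

Atom tally by fragment:
  benzene ring core → C:6 H:6
  (− 3 ring H displaced by substituents)
  + OH → O:1 H:1
  + I → I:1
  + CHO → C:1 H:1 O:1
Element totals:
  C: 7
  H: 5
  I: 1
  O: 2
Molecular formula: C7H5IO2.
Molar mass = 248.019 g/mol.
Mass from O: 2 × 15.999 = 31.998 g/mol.
%O = 31.998 / 248.019 × 100 = 12.90%.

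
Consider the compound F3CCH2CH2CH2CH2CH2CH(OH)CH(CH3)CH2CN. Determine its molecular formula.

Atom tally by fragment:
  F3CCH2 → C:2 H:2 F:3
  CH2 → C:1 H:2
  CH2 → C:1 H:2
  CH2 → C:1 H:2
  CH2 → C:1 H:2
  CH(OH) → C:1 H:2 O:1
  CH(CH3) → C:2 H:4
  CH2CN → C:2 H:2 N:1
Element totals:
  C: 11
  H: 18
  F: 3
  N: 1
  O: 1

C11H18F3NO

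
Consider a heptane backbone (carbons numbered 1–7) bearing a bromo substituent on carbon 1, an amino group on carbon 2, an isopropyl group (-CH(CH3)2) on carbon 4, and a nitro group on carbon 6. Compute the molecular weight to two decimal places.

281.19 g/mol

Atom tally by fragment:
  BrCH2 → C:1 H:2 Br:1
  CH(NH2) → C:1 H:3 N:1
  CH2 → C:1 H:2
  CH(CH(CH3)2) → C:4 H:8
  CH2 → C:1 H:2
  CH(NO2) → C:1 H:1 N:1 O:2
  CH3 → C:1 H:3
Element totals:
  C: 10
  H: 21
  Br: 1
  N: 2
  O: 2
Molecular formula: C10H21BrN2O2.
  M = 10(12.011) + 21(1.008) + 79.904 + 2(14.007) + 2(15.999)
    = 120.110 + 21.168 + 79.904 + 28.014 + 31.998 = 281.194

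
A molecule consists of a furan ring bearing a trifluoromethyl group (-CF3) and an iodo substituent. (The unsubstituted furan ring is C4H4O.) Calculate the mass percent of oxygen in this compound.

Atom tally by fragment:
  furan ring core → C:4 H:4 O:1
  (− 2 ring H displaced by substituents)
  + CF3 → C:1 F:3
  + I → I:1
Element totals:
  C: 5
  H: 2
  F: 3
  I: 1
  O: 1
Molecular formula: C5H2F3IO.
Molar mass = 261.968 g/mol.
Mass from O: 1 × 15.999 = 15.999 g/mol.
%O = 15.999 / 261.968 × 100 = 6.11%.

6.11%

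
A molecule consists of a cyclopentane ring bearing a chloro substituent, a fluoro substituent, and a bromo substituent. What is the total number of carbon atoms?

5

Atom tally by fragment:
  cyclopentane ring core → C:5 H:10
  (− 3 ring H displaced by substituents)
  + Cl → Cl:1
  + F → F:1
  + Br → Br:1
Element totals:
  C: 5
  H: 7
  Br: 1
  Cl: 1
  F: 1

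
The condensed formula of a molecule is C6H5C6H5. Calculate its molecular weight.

Element totals:
  C: 12
  H: 10
Molecular formula: C12H10.
  M = 12(12.011) + 10(1.008)
    = 144.132 + 10.080 = 154.212

154.21 g/mol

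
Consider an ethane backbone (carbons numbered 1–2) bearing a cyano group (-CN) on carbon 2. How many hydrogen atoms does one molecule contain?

5

Atom tally by fragment:
  CH3 → C:1 H:3
  CH2CN → C:2 H:2 N:1
Element totals:
  C: 3
  H: 5
  N: 1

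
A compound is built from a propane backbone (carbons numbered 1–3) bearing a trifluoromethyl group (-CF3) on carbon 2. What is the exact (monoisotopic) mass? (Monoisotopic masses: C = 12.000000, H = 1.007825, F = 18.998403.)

112.0500

Atom tally by fragment:
  CH3 → C:1 H:3
  CH(CF3) → C:2 H:1 F:3
  CH3 → C:1 H:3
Element totals:
  C: 4
  H: 7
  F: 3
Molecular formula: C4H7F3.
  M = 4(12.0) + 7(1.007825) + 3(18.998403)
    = 48.000000 + 7.054775 + 56.995209 = 112.049984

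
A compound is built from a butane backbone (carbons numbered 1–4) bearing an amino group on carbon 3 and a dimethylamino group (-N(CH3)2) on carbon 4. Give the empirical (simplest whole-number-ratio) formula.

Atom tally by fragment:
  CH3 → C:1 H:3
  CH2 → C:1 H:2
  CH(NH2) → C:1 H:3 N:1
  CH2N(CH3)2 → C:3 H:8 N:1
Element totals:
  C: 6
  H: 16
  N: 2
Molecular formula: C6H16N2.
gcd of subscripts = 2; dividing each by 2:
  C: 6/2 = 3
  H: 16/2 = 8
  N: 2/2 = 1

C3H8N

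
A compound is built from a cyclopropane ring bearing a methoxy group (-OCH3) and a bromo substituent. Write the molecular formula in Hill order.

C4H7BrO

Atom tally by fragment:
  cyclopropane ring core → C:3 H:6
  (− 2 ring H displaced by substituents)
  + OCH3 → C:1 H:3 O:1
  + Br → Br:1
Element totals:
  C: 4
  H: 7
  Br: 1
  O: 1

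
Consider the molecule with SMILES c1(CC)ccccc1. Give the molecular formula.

Atom tally by fragment:
  benzene ring core → C:6 H:6
  (− 1 ring H displaced by substituents)
  + C2H5 → C:2 H:5
Element totals:
  C: 8
  H: 10

C8H10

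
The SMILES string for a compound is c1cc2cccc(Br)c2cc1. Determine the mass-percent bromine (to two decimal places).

Atom tally by fragment:
  naphthalene ring system core → C:10 H:8
  (− 1 ring H displaced by substituents)
  + Br → Br:1
Element totals:
  C: 10
  H: 7
  Br: 1
Molecular formula: C10H7Br.
Molar mass = 207.070 g/mol.
Mass from Br: 1 × 79.904 = 79.904 g/mol.
%Br = 79.904 / 207.070 × 100 = 38.59%.

38.59%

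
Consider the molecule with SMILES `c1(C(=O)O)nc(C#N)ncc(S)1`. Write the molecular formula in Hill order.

Atom tally by fragment:
  pyrimidine ring core → C:4 H:4 N:2
  (− 3 ring H displaced by substituents)
  + COOH → C:1 H:1 O:2
  + CN → C:1 N:1
  + SH → S:1 H:1
Element totals:
  C: 6
  H: 3
  N: 3
  O: 2
  S: 1

C6H3N3O2S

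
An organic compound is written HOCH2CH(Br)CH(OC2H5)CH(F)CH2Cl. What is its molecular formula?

Atom tally by fragment:
  HOCH2 → C:1 H:3 O:1
  CH(Br) → C:1 H:1 Br:1
  CH(OC2H5) → C:3 H:6 O:1
  CH(F) → C:1 H:1 F:1
  CH2Cl → C:1 H:2 Cl:1
Element totals:
  C: 7
  H: 13
  Br: 1
  Cl: 1
  F: 1
  O: 2

C7H13BrClFO2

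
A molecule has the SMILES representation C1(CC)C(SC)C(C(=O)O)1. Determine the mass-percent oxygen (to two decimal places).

19.97%

Atom tally by fragment:
  cyclopropane ring core → C:3 H:6
  (− 3 ring H displaced by substituents)
  + C2H5 → C:2 H:5
  + SCH3 → C:1 H:3 S:1
  + COOH → C:1 H:1 O:2
Element totals:
  C: 7
  H: 12
  O: 2
  S: 1
Molecular formula: C7H12O2S.
Molar mass = 160.231 g/mol.
Mass from O: 2 × 15.999 = 31.998 g/mol.
%O = 31.998 / 160.231 × 100 = 19.97%.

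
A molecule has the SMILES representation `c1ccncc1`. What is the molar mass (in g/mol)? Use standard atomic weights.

79.10 g/mol

Atom tally by fragment:
  pyridine ring core → C:5 H:5 N:1
Element totals:
  C: 5
  H: 5
  N: 1
Molecular formula: C5H5N.
  M = 5(12.011) + 5(1.008) + 14.007
    = 60.055 + 5.040 + 14.007 = 79.102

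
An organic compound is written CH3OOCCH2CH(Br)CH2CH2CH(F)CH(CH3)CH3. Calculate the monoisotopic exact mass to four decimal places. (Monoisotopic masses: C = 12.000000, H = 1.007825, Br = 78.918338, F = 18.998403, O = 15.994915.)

268.0474

Element totals:
  C: 10
  H: 18
  Br: 1
  F: 1
  O: 2
Molecular formula: C10H18BrFO2.
  M = 10(12.0) + 18(1.007825) + 78.918338 + 18.998403 + 2(15.994915)
    = 120.000000 + 18.140850 + 78.918338 + 18.998403 + 31.989830 = 268.047421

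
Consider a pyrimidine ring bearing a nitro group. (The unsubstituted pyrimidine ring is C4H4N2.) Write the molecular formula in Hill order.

Atom tally by fragment:
  pyrimidine ring core → C:4 H:4 N:2
  (− 1 ring H displaced by substituents)
  + NO2 → N:1 O:2
Element totals:
  C: 4
  H: 3
  N: 3
  O: 2

C4H3N3O2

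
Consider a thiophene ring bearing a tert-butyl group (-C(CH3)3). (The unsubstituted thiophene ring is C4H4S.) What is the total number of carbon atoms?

8

Atom tally by fragment:
  thiophene ring core → C:4 H:4 S:1
  (− 1 ring H displaced by substituents)
  + C(CH3)3 → C:4 H:9
Element totals:
  C: 8
  H: 12
  S: 1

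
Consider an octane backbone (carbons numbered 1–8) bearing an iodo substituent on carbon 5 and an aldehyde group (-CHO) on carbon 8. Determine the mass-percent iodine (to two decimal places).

47.33%

Atom tally by fragment:
  CH3 → C:1 H:3
  CH2 → C:1 H:2
  CH2 → C:1 H:2
  CH2 → C:1 H:2
  CH(I) → C:1 H:1 I:1
  CH2 → C:1 H:2
  CH2 → C:1 H:2
  CH2CHO → C:2 H:3 O:1
Element totals:
  C: 9
  H: 17
  I: 1
  O: 1
Molecular formula: C9H17IO.
Molar mass = 268.138 g/mol.
Mass from I: 1 × 126.904 = 126.904 g/mol.
%I = 126.904 / 268.138 × 100 = 47.33%.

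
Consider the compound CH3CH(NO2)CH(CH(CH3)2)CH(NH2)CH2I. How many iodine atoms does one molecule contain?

1

Atom tally by fragment:
  CH3 → C:1 H:3
  CH(NO2) → C:1 H:1 N:1 O:2
  CH(CH(CH3)2) → C:4 H:8
  CH(NH2) → C:1 H:3 N:1
  CH2I → C:1 H:2 I:1
Element totals:
  C: 8
  H: 17
  I: 1
  N: 2
  O: 2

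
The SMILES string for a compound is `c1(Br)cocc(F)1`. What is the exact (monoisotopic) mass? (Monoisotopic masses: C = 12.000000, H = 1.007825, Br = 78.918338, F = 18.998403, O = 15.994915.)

163.9273

Atom tally by fragment:
  furan ring core → C:4 H:4 O:1
  (− 2 ring H displaced by substituents)
  + Br → Br:1
  + F → F:1
Element totals:
  C: 4
  H: 2
  Br: 1
  F: 1
  O: 1
Molecular formula: C4H2BrFO.
  M = 4(12.0) + 2(1.007825) + 78.918338 + 18.998403 + 15.994915
    = 48.000000 + 2.015650 + 78.918338 + 18.998403 + 15.994915 = 163.927306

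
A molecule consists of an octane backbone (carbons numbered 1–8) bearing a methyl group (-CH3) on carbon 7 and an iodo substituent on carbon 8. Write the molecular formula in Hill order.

Atom tally by fragment:
  CH3 → C:1 H:3
  CH2 → C:1 H:2
  CH2 → C:1 H:2
  CH2 → C:1 H:2
  CH2 → C:1 H:2
  CH2 → C:1 H:2
  CH(CH3) → C:2 H:4
  CH2I → C:1 H:2 I:1
Element totals:
  C: 9
  H: 19
  I: 1

C9H19I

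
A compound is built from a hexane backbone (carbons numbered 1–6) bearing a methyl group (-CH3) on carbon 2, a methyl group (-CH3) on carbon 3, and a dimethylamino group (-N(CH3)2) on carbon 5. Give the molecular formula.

Atom tally by fragment:
  CH3 → C:1 H:3
  CH(CH3) → C:2 H:4
  CH(CH3) → C:2 H:4
  CH2 → C:1 H:2
  CH(N(CH3)2) → C:3 H:7 N:1
  CH3 → C:1 H:3
Element totals:
  C: 10
  H: 23
  N: 1

C10H23N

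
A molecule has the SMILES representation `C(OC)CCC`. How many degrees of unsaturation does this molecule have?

Atom tally by fragment:
  CH3OCH2 → C:2 H:5 O:1
  CH2 → C:1 H:2
  CH2 → C:1 H:2
  CH3 → C:1 H:3
Element totals:
  C: 5
  H: 12
  O: 1
Molecular formula: C5H12O.
DoU = (2C + 2 + N − H − X) / 2 = (2·5 + 2 + 0 − 12 − 0) / 2 = 0.

0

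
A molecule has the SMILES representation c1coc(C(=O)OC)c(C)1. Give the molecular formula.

C7H8O3

Atom tally by fragment:
  furan ring core → C:4 H:4 O:1
  (− 2 ring H displaced by substituents)
  + COOCH3 → C:2 H:3 O:2
  + CH3 → C:1 H:3
Element totals:
  C: 7
  H: 8
  O: 3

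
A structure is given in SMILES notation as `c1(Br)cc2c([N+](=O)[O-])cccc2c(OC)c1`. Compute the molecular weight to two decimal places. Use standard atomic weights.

282.09 g/mol

Atom tally by fragment:
  naphthalene ring system core → C:10 H:8
  (− 3 ring H displaced by substituents)
  + Br → Br:1
  + NO2 → N:1 O:2
  + OCH3 → C:1 H:3 O:1
Element totals:
  C: 11
  H: 8
  Br: 1
  N: 1
  O: 3
Molecular formula: C11H8BrNO3.
  M = 11(12.011) + 8(1.008) + 79.904 + 14.007 + 3(15.999)
    = 132.121 + 8.064 + 79.904 + 14.007 + 47.997 = 282.093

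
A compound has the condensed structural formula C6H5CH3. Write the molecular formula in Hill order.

Element totals:
  C: 7
  H: 8

C7H8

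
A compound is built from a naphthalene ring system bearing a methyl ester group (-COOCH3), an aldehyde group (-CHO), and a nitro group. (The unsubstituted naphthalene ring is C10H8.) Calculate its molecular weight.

259.22 g/mol

Atom tally by fragment:
  naphthalene ring system core → C:10 H:8
  (− 3 ring H displaced by substituents)
  + COOCH3 → C:2 H:3 O:2
  + CHO → C:1 H:1 O:1
  + NO2 → N:1 O:2
Element totals:
  C: 13
  H: 9
  N: 1
  O: 5
Molecular formula: C13H9NO5.
  M = 13(12.011) + 9(1.008) + 14.007 + 5(15.999)
    = 156.143 + 9.072 + 14.007 + 79.995 = 259.217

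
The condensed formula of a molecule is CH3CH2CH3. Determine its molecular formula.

C3H8

Atom tally by fragment:
  CH3 → C:1 H:3
  CH2 → C:1 H:2
  CH3 → C:1 H:3
Element totals:
  C: 3
  H: 8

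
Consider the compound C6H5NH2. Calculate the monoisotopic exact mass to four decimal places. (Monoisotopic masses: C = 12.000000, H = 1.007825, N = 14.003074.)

93.0578

Atom tally by fragment:
  benzene ring core → C:6 H:6
  (− 1 ring H displaced by substituents)
  + NH2 → N:1 H:2
Element totals:
  C: 6
  H: 7
  N: 1
Molecular formula: C6H7N.
  M = 6(12.0) + 7(1.007825) + 14.003074
    = 72.000000 + 7.054775 + 14.003074 = 93.057849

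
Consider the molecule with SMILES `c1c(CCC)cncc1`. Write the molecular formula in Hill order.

Atom tally by fragment:
  pyridine ring core → C:5 H:5 N:1
  (− 1 ring H displaced by substituents)
  + CH2CH2CH3 → C:3 H:7
Element totals:
  C: 8
  H: 11
  N: 1

C8H11N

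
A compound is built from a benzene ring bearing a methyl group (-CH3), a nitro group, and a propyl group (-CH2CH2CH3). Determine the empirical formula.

C10H13NO2

Atom tally by fragment:
  benzene ring core → C:6 H:6
  (− 3 ring H displaced by substituents)
  + CH3 → C:1 H:3
  + NO2 → N:1 O:2
  + CH2CH2CH3 → C:3 H:7
Element totals:
  C: 10
  H: 13
  N: 1
  O: 2
Molecular formula: C10H13NO2.
gcd of subscripts (10, 13, 1, 2) = 1, so the empirical formula equals the molecular formula.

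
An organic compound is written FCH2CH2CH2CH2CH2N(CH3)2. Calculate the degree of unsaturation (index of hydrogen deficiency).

Atom tally by fragment:
  FCH2 → C:1 H:2 F:1
  CH2 → C:1 H:2
  CH2 → C:1 H:2
  CH2 → C:1 H:2
  CH2N(CH3)2 → C:3 H:8 N:1
Element totals:
  C: 7
  H: 16
  F: 1
  N: 1
Molecular formula: C7H16FN.
DoU = (2C + 2 + N − H − X) / 2 = (2·7 + 2 + 1 − 16 − 1) / 2 = 0.

0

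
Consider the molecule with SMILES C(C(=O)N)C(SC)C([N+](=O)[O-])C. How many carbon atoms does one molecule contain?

6

Atom tally by fragment:
  H2NOCCH2 → C:2 H:4 O:1 N:1
  CH(SCH3) → C:2 H:4 S:1
  CH(NO2) → C:1 H:1 N:1 O:2
  CH3 → C:1 H:3
Element totals:
  C: 6
  H: 12
  N: 2
  O: 3
  S: 1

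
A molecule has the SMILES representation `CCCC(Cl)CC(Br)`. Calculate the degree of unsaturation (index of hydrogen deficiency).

Atom tally by fragment:
  CH3 → C:1 H:3
  CH2 → C:1 H:2
  CH2 → C:1 H:2
  CH(Cl) → C:1 H:1 Cl:1
  CH2 → C:1 H:2
  CH2Br → C:1 H:2 Br:1
Element totals:
  C: 6
  H: 12
  Br: 1
  Cl: 1
Molecular formula: C6H12BrCl.
DoU = (2C + 2 + N − H − X) / 2 = (2·6 + 2 + 0 − 12 − 2) / 2 = 0.

0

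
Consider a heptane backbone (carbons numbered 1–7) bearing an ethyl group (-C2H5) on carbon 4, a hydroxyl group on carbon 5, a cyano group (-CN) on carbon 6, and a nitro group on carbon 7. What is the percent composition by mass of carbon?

Atom tally by fragment:
  CH3 → C:1 H:3
  CH2 → C:1 H:2
  CH2 → C:1 H:2
  CH(C2H5) → C:3 H:6
  CH(OH) → C:1 H:2 O:1
  CH(CN) → C:2 H:1 N:1
  CH2NO2 → C:1 H:2 N:1 O:2
Element totals:
  C: 10
  H: 18
  N: 2
  O: 3
Molecular formula: C10H18N2O3.
Molar mass = 214.265 g/mol.
Mass from C: 10 × 12.011 = 120.110 g/mol.
%C = 120.110 / 214.265 × 100 = 56.06%.

56.06%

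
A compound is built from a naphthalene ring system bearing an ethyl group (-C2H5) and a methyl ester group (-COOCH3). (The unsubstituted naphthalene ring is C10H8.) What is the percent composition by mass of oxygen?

Atom tally by fragment:
  naphthalene ring system core → C:10 H:8
  (− 2 ring H displaced by substituents)
  + C2H5 → C:2 H:5
  + COOCH3 → C:2 H:3 O:2
Element totals:
  C: 14
  H: 14
  O: 2
Molecular formula: C14H14O2.
Molar mass = 214.264 g/mol.
Mass from O: 2 × 15.999 = 31.998 g/mol.
%O = 31.998 / 214.264 × 100 = 14.93%.

14.93%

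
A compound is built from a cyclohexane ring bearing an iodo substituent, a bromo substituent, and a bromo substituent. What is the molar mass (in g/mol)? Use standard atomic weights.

Atom tally by fragment:
  cyclohexane ring core → C:6 H:12
  (− 3 ring H displaced by substituents)
  + I → I:1
  + Br → Br:1
  + Br → Br:1
Element totals:
  C: 6
  H: 9
  Br: 2
  I: 1
Molecular formula: C6H9Br2I.
  M = 6(12.011) + 9(1.008) + 2(79.904) + 126.904
    = 72.066 + 9.072 + 159.808 + 126.904 = 367.850

367.85 g/mol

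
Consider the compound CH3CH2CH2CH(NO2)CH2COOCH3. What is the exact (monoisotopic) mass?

Atom tally by fragment:
  CH3 → C:1 H:3
  CH2 → C:1 H:2
  CH2 → C:1 H:2
  CH(NO2) → C:1 H:1 N:1 O:2
  CH2COOCH3 → C:3 H:5 O:2
Element totals:
  C: 7
  H: 13
  N: 1
  O: 4
Molecular formula: C7H13NO4.
  M = 7(12.0) + 13(1.007825) + 14.003074 + 4(15.994915)
    = 84.000000 + 13.101725 + 14.003074 + 63.979660 = 175.084459

175.0845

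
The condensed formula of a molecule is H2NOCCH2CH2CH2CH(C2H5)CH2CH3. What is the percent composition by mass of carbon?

Element totals:
  C: 9
  H: 19
  N: 1
  O: 1
Molecular formula: C9H19NO.
Molar mass = 157.257 g/mol.
Mass from C: 9 × 12.011 = 108.099 g/mol.
%C = 108.099 / 157.257 × 100 = 68.74%.

68.74%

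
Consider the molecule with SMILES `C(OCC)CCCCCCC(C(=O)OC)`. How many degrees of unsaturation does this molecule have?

1

Atom tally by fragment:
  C2H5OCH2 → C:3 H:7 O:1
  CH2 → C:1 H:2
  CH2 → C:1 H:2
  CH2 → C:1 H:2
  CH2 → C:1 H:2
  CH2 → C:1 H:2
  CH2 → C:1 H:2
  CH2COOCH3 → C:3 H:5 O:2
Element totals:
  C: 12
  H: 24
  O: 3
Molecular formula: C12H24O3.
DoU = (2C + 2 + N − H − X) / 2 = (2·12 + 2 + 0 − 24 − 0) / 2 = 1.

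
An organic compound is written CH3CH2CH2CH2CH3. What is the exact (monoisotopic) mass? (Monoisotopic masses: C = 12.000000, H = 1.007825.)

Element totals:
  C: 5
  H: 12
Molecular formula: C5H12.
  M = 5(12.0) + 12(1.007825)
    = 60.000000 + 12.093900 = 72.093900

72.0939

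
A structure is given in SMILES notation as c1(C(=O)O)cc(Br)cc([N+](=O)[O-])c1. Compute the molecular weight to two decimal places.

Atom tally by fragment:
  benzene ring core → C:6 H:6
  (− 3 ring H displaced by substituents)
  + COOH → C:1 H:1 O:2
  + Br → Br:1
  + NO2 → N:1 O:2
Element totals:
  C: 7
  H: 4
  Br: 1
  N: 1
  O: 4
Molecular formula: C7H4BrNO4.
  M = 7(12.011) + 4(1.008) + 79.904 + 14.007 + 4(15.999)
    = 84.077 + 4.032 + 79.904 + 14.007 + 63.996 = 246.016

246.02 g/mol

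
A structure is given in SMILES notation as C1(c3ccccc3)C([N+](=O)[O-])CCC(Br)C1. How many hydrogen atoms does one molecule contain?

14

Atom tally by fragment:
  cyclohexane ring core → C:6 H:12
  (− 3 ring H displaced by substituents)
  + C6H5 → C:6 H:5
  + NO2 → N:1 O:2
  + Br → Br:1
Element totals:
  C: 12
  H: 14
  Br: 1
  N: 1
  O: 2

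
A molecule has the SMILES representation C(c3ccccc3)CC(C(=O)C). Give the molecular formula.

Atom tally by fragment:
  C6H5CH2 → C:7 H:7
  CH2 → C:1 H:2
  CH2COCH3 → C:3 H:5 O:1
Element totals:
  C: 11
  H: 14
  O: 1

C11H14O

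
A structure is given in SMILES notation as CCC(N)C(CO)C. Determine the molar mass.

117.19 g/mol

Atom tally by fragment:
  CH3 → C:1 H:3
  CH2 → C:1 H:2
  CH(NH2) → C:1 H:3 N:1
  CH(CH2OH) → C:2 H:4 O:1
  CH3 → C:1 H:3
Element totals:
  C: 6
  H: 15
  N: 1
  O: 1
Molecular formula: C6H15NO.
  M = 6(12.011) + 15(1.008) + 14.007 + 15.999
    = 72.066 + 15.120 + 14.007 + 15.999 = 117.192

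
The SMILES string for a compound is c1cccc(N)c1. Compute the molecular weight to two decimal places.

93.13 g/mol

Atom tally by fragment:
  benzene ring core → C:6 H:6
  (− 1 ring H displaced by substituents)
  + NH2 → N:1 H:2
Element totals:
  C: 6
  H: 7
  N: 1
Molecular formula: C6H7N.
  M = 6(12.011) + 7(1.008) + 14.007
    = 72.066 + 7.056 + 14.007 = 93.129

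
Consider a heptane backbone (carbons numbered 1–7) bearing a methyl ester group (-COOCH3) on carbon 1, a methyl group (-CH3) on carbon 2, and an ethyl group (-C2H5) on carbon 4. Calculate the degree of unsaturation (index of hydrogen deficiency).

Atom tally by fragment:
  CH3OOCCH2 → C:3 H:5 O:2
  CH(CH3) → C:2 H:4
  CH2 → C:1 H:2
  CH(C2H5) → C:3 H:6
  CH2 → C:1 H:2
  CH2 → C:1 H:2
  CH3 → C:1 H:3
Element totals:
  C: 12
  H: 24
  O: 2
Molecular formula: C12H24O2.
DoU = (2C + 2 + N − H − X) / 2 = (2·12 + 2 + 0 − 24 − 0) / 2 = 1.

1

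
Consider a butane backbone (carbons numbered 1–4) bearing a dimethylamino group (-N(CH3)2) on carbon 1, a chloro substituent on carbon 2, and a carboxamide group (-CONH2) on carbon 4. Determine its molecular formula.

C7H15ClN2O

Atom tally by fragment:
  (CH3)2NCH2 → C:3 H:8 N:1
  CH(Cl) → C:1 H:1 Cl:1
  CH2 → C:1 H:2
  CH2CONH2 → C:2 H:4 O:1 N:1
Element totals:
  C: 7
  H: 15
  Cl: 1
  N: 2
  O: 1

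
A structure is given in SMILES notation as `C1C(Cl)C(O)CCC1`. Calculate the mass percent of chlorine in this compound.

Atom tally by fragment:
  cyclohexane ring core → C:6 H:12
  (− 2 ring H displaced by substituents)
  + Cl → Cl:1
  + OH → O:1 H:1
Element totals:
  C: 6
  H: 11
  Cl: 1
  O: 1
Molecular formula: C6H11ClO.
Molar mass = 134.603 g/mol.
Mass from Cl: 1 × 35.45 = 35.450 g/mol.
%Cl = 35.450 / 134.603 × 100 = 26.34%.

26.34%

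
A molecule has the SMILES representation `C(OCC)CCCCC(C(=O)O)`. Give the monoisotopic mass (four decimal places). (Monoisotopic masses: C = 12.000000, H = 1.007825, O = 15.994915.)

174.1256

Atom tally by fragment:
  C2H5OCH2 → C:3 H:7 O:1
  CH2 → C:1 H:2
  CH2 → C:1 H:2
  CH2 → C:1 H:2
  CH2 → C:1 H:2
  CH2COOH → C:2 H:3 O:2
Element totals:
  C: 9
  H: 18
  O: 3
Molecular formula: C9H18O3.
  M = 9(12.0) + 18(1.007825) + 3(15.994915)
    = 108.000000 + 18.140850 + 47.984745 = 174.125595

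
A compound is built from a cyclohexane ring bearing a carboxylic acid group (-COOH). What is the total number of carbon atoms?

Atom tally by fragment:
  cyclohexane ring core → C:6 H:12
  (− 1 ring H displaced by substituents)
  + COOH → C:1 H:1 O:2
Element totals:
  C: 7
  H: 12
  O: 2

7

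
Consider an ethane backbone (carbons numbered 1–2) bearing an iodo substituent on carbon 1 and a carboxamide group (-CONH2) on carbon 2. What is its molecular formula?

Atom tally by fragment:
  ICH2 → C:1 H:2 I:1
  CH2CONH2 → C:2 H:4 O:1 N:1
Element totals:
  C: 3
  H: 6
  I: 1
  N: 1
  O: 1

C3H6INO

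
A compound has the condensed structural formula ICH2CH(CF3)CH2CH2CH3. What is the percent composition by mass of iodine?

47.70%

Atom tally by fragment:
  ICH2 → C:1 H:2 I:1
  CH(CF3) → C:2 H:1 F:3
  CH2 → C:1 H:2
  CH2 → C:1 H:2
  CH3 → C:1 H:3
Element totals:
  C: 6
  H: 10
  F: 3
  I: 1
Molecular formula: C6H10F3I.
Molar mass = 266.044 g/mol.
Mass from I: 1 × 126.904 = 126.904 g/mol.
%I = 126.904 / 266.044 × 100 = 47.70%.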